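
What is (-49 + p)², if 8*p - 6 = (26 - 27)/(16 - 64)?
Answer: 343249729/147456 ≈ 2327.8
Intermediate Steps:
p = 289/384 (p = ¾ + ((26 - 27)/(16 - 64))/8 = ¾ + (-1/(-48))/8 = ¾ + (-1*(-1/48))/8 = ¾ + (⅛)*(1/48) = ¾ + 1/384 = 289/384 ≈ 0.75260)
(-49 + p)² = (-49 + 289/384)² = (-18527/384)² = 343249729/147456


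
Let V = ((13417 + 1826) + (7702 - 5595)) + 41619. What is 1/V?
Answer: 1/58969 ≈ 1.6958e-5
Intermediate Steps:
V = 58969 (V = (15243 + 2107) + 41619 = 17350 + 41619 = 58969)
1/V = 1/58969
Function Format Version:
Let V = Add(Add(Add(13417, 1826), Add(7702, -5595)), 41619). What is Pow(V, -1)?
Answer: Rational(1, 58969) ≈ 1.6958e-5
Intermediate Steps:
V = 58969 (V = Add(Add(15243, 2107), 41619) = Add(17350, 41619) = 58969)
Pow(V, -1) = Pow(58969, -1) = Rational(1, 58969)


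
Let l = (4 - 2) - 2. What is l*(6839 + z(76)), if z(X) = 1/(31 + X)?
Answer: 0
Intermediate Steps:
l = 0 (l = 2 - 2 = 0)
l*(6839 + z(76)) = 0*(6839 + 1/(31 + 76)) = 0*(6839 + 1/107) = 0*(731774/107) = 0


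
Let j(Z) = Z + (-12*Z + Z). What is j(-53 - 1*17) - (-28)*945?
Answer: 27160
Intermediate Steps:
j(Z) = -10*Z (j(Z) = Z - 11*Z = -10*Z)
j(-53 - 1*17) - (-28)*945 = -10*(-53 - 1*17) - (-28)*945 = -10*(-53 - 17) - 1*(-26460) = -10*(-70) + 26460 = 700 + 26460 = 27160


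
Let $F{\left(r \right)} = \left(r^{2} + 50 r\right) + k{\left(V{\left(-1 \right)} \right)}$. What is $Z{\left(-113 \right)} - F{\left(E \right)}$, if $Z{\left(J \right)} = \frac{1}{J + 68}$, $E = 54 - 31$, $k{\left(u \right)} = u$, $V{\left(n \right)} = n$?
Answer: $- \frac{75511}{45} \approx -1678.0$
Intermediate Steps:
$E = 23$ ($E = 54 - 31 = 23$)
$Z{\left(J \right)} = \frac{1}{68 + J}$
$F{\left(r \right)} = -1 + r^{2} + 50 r$ ($F{\left(r \right)} = \left(r^{2} + 50 r\right) - 1 = -1 + r^{2} + 50 r$)
$Z{\left(-113 \right)} - F{\left(E \right)} = \frac{1}{68 - 113} - \left(-1 + 23^{2} + 50 \cdot 23\right) = \frac{1}{-45} - \left(-1 + 529 + 1150\right) = - \frac{1}{45} - 1678 = - \frac{75511}{45}$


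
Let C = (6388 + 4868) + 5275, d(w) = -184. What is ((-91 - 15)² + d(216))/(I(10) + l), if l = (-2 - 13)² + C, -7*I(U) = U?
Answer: 12894/19547 ≈ 0.65964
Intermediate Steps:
I(U) = -U/7
C = 16531 (C = 11256 + 5275 = 16531)
l = 16756 (l = (-2 - 13)² + 16531 = (-15)² + 16531 = 225 + 16531 = 16756)
((-91 - 15)² + d(216))/(I(10) + l) = ((-91 - 15)² - 184)/(-⅐*10 + 16756) = ((-106)² - 184)/(-10/7 + 16756) = (11236 - 184)/(117282/7) = 11052*(7/117282) = 12894/19547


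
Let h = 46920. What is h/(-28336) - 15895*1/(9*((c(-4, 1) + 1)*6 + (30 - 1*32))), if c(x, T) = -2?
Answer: 1214735/5544 ≈ 219.11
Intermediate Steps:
h/(-28336) - 15895*1/(9*((c(-4, 1) + 1)*6 + (30 - 1*32))) = 46920/(-28336) - 15895*1/(9*((-2 + 1)*6 + (30 - 1*32))) = 46920*(-1/28336) - 15895*1/(9*(-1*6 + (30 - 32))) = -255/154 - 15895*1/(9*(-6 - 2)) = -255/154 - 15895/((-8*9)) = -255/154 - 15895/(-72) = -255/154 - 15895*(-1/72) = -255/154 + 15895/72 = 1214735/5544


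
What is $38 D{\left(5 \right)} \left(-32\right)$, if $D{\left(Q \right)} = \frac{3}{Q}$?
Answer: $- \frac{3648}{5} \approx -729.6$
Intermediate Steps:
$38 D{\left(5 \right)} \left(-32\right) = 38 \cdot \frac{3}{5} \left(-32\right) = \frac{114}{5} \left(-32\right) = - \frac{3648}{5}$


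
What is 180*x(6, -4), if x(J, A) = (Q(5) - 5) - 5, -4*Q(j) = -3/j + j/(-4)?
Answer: -6867/4 ≈ -1716.8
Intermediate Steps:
Q(j) = j/16 + 3/(4*j) (Q(j) = -(-3/j + j/(-4))/4 = -(-3/j + j*(-1/4))/4 = -(-3/j - j/4)/4 = j/16 + 3/(4*j))
x(J, A) = -763/80 (x(J, A) = ((1/16)*(12 + 5**2)/5 - 5) - 5 = ((1/16)*(1/5)*(12 + 25) - 5) - 5 = ((1/16)*(1/5)*37 - 5) - 5 = (37/80 - 5) - 5 = -363/80 - 5 = -763/80)
180*x(6, -4) = 180*(-763/80) = -6867/4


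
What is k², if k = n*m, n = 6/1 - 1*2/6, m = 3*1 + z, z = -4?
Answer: 289/9 ≈ 32.111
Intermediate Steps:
m = -1 (m = 3*1 - 4 = 3 - 4 = -1)
n = 17/3 (n = 6*1 - 2*⅙ = 6 - ⅓ = 17/3 ≈ 5.6667)
k = -17/3 (k = (17/3)*(-1) = -17/3 ≈ -5.6667)
k² = (-17/3)² = 289/9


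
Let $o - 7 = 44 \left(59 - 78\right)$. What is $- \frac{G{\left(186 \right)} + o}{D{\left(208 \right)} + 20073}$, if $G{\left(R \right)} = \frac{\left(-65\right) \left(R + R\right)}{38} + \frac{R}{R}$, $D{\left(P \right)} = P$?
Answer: $\frac{27822}{385339} \approx 0.072201$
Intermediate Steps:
$G{\left(R \right)} = 1 - \frac{65 R}{19}$ ($G{\left(R \right)} = - 65 \cdot 2 R \frac{1}{38} + 1 = - 130 R \frac{1}{38} + 1 = - \frac{65 R}{19} + 1 = 1 - \frac{65 R}{19}$)
$o = -829$ ($o = 7 + 44 \left(59 - 78\right) = 7 + 44 \left(-19\right) = 7 - 836 = -829$)
$- \frac{G{\left(186 \right)} + o}{D{\left(208 \right)} + 20073} = - \frac{\left(1 - \frac{12090}{19}\right) - 829}{208 + 20073} = - \frac{\left(1 - \frac{12090}{19}\right) - 829}{20281} = - \frac{- \frac{12071}{19} - 829}{20281} = - \frac{-27822}{19 \cdot 20281} = \left(-1\right) \left(- \frac{27822}{385339}\right) = \frac{27822}{385339}$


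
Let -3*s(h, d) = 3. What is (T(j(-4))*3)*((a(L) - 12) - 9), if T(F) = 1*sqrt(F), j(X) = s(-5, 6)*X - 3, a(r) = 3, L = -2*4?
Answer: -54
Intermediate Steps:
s(h, d) = -1 (s(h, d) = -1/3*3 = -1)
L = -8
j(X) = -3 - X (j(X) = -X - 3 = -3 - X)
T(F) = sqrt(F)
(T(j(-4))*3)*((a(L) - 12) - 9) = (sqrt(-3 - 1*(-4))*3)*((3 - 12) - 9) = (sqrt(-3 + 4)*3)*(-9 - 9) = (sqrt(1)*3)*(-18) = (1*3)*(-18) = 3*(-18) = -54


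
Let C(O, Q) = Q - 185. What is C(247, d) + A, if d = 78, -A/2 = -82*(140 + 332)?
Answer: 77301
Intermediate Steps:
A = 77408 (A = -(-164)*(140 + 332) = -(-164)*472 = -2*(-38704) = 77408)
C(O, Q) = -185 + Q
C(247, d) + A = (-185 + 78) + 77408 = -107 + 77408 = 77301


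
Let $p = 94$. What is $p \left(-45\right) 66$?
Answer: $-279180$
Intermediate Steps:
$p \left(-45\right) 66 = 94 \left(-45\right) 66 = \left(-4230\right) 66 = -279180$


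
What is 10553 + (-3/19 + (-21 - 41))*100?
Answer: 82407/19 ≈ 4337.2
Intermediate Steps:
10553 + (-3/19 + (-21 - 41))*100 = 10553 + (-3*1/19 - 62)*100 = 10553 + (-3/19 - 62)*100 = 10553 - 1181/19*100 = 10553 - 118100/19 = 82407/19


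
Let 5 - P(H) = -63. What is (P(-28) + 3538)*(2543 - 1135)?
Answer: 5077248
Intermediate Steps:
P(H) = 68 (P(H) = 5 - 1*(-63) = 5 + 63 = 68)
(P(-28) + 3538)*(2543 - 1135) = (68 + 3538)*(2543 - 1135) = 3606*1408 = 5077248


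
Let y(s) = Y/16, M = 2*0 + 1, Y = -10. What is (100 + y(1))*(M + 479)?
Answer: 47700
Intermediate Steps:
M = 1 (M = 0 + 1 = 1)
y(s) = -5/8 (y(s) = -10/16 = -10*1/16 = -5/8)
(100 + y(1))*(M + 479) = (100 - 5/8)*(1 + 479) = (795/8)*480 = 47700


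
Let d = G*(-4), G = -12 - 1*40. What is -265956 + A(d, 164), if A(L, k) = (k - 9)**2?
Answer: -241931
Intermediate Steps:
G = -52 (G = -12 - 40 = -52)
d = 208 (d = -52*(-4) = 208)
A(L, k) = (-9 + k)**2
-265956 + A(d, 164) = -265956 + (-9 + 164)**2 = -265956 + 155**2 = -265956 + 24025 = -241931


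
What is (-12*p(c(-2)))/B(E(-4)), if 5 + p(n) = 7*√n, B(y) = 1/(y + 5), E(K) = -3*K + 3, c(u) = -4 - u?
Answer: 1200 - 1680*I*√2 ≈ 1200.0 - 2375.9*I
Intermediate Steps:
E(K) = 3 - 3*K
B(y) = 1/(5 + y)
p(n) = -5 + 7*√n
(-12*p(c(-2)))/B(E(-4)) = (-12*(-5 + 7*√(-4 - 1*(-2))))/(1/(5 + (3 - 3*(-4)))) = (-12*(-5 + 7*√(-4 + 2)))/(1/(5 + (3 + 12))) = (-12*(-5 + 7*√(-2)))/(1/(5 + 15)) = (-12*(-5 + 7*(I*√2)))/(1/20) = (-12*(-5 + 7*I*√2))/(1/20) = (60 - 84*I*√2)*20 = 1200 - 1680*I*√2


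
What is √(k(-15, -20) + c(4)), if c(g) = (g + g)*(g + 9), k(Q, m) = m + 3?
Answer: √87 ≈ 9.3274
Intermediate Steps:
k(Q, m) = 3 + m
c(g) = 2*g*(9 + g) (c(g) = (2*g)*(9 + g) = 2*g*(9 + g))
√(k(-15, -20) + c(4)) = √((3 - 20) + 2*4*(9 + 4)) = √(-17 + 2*4*13) = √(-17 + 104) = √87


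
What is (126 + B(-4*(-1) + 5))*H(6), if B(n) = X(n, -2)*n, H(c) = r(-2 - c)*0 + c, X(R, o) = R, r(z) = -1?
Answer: 1242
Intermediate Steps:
H(c) = c (H(c) = -1*0 + c = 0 + c = c)
B(n) = n² (B(n) = n*n = n²)
(126 + B(-4*(-1) + 5))*H(6) = (126 + (-4*(-1) + 5)²)*6 = (126 + (4 + 5)²)*6 = (126 + 9²)*6 = (126 + 81)*6 = 207*6 = 1242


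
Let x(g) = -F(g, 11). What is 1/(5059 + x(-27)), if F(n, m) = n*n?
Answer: 1/4330 ≈ 0.00023095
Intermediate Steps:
F(n, m) = n²
x(g) = -g²
1/(5059 + x(-27)) = 1/(5059 - 1*(-27)²) = 1/(5059 - 1*729) = 1/(5059 - 729) = 1/4330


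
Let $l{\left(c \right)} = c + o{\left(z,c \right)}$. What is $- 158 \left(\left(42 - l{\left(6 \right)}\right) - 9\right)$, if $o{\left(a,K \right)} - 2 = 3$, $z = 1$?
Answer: $-3476$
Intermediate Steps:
$o{\left(a,K \right)} = 5$ ($o{\left(a,K \right)} = 2 + 3 = 5$)
$l{\left(c \right)} = 5 + c$ ($l{\left(c \right)} = c + 5 = 5 + c$)
$- 158 \left(\left(42 - l{\left(6 \right)}\right) - 9\right) = - 158 \left(\left(42 - \left(5 + 6\right)\right) - 9\right) = - 158 \left(\left(42 - 11\right) - 9\right) = - 158 \left(31 - 9\right) = \left(-158\right) 22 = -3476$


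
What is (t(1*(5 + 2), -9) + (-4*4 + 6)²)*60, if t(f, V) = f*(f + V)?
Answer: 5160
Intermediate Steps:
t(f, V) = f*(V + f)
(t(1*(5 + 2), -9) + (-4*4 + 6)²)*60 = ((1*(5 + 2))*(-9 + 1*(5 + 2)) + (-4*4 + 6)²)*60 = ((1*7)*(-9 + 1*7) + (-16 + 6)²)*60 = (7*(-9 + 7) + (-10)²)*60 = (7*(-2) + 100)*60 = (-14 + 100)*60 = 86*60 = 5160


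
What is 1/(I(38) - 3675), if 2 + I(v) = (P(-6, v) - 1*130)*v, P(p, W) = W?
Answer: -1/7173 ≈ -0.00013941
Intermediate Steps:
I(v) = -2 + v*(-130 + v) (I(v) = -2 + (v - 1*130)*v = -2 + (v - 130)*v = -2 + (-130 + v)*v = -2 + v*(-130 + v))
1/(I(38) - 3675) = 1/((-2 + 38² - 130*38) - 3675) = 1/((-2 + 1444 - 4940) - 3675) = 1/(-3498 - 3675) = 1/(-7173) = -1/7173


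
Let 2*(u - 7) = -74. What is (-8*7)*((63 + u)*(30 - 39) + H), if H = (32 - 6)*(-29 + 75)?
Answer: -50344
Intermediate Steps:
u = -30 (u = 7 + (1/2)*(-74) = 7 - 37 = -30)
H = 1196 (H = 26*46 = 1196)
(-8*7)*((63 + u)*(30 - 39) + H) = (-8*7)*((63 - 30)*(30 - 39) + 1196) = -56*(33*(-9) + 1196) = -56*(-297 + 1196) = -56*899 = -50344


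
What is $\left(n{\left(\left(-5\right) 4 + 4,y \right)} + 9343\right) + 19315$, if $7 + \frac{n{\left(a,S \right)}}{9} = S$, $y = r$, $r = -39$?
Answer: $28244$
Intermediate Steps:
$y = -39$
$n{\left(a,S \right)} = -63 + 9 S$
$\left(n{\left(\left(-5\right) 4 + 4,y \right)} + 9343\right) + 19315 = \left(\left(-63 + 9 \left(-39\right)\right) + 9343\right) + 19315 = \left(\left(-63 - 351\right) + 9343\right) + 19315 = \left(-414 + 9343\right) + 19315 = 8929 + 19315 = 28244$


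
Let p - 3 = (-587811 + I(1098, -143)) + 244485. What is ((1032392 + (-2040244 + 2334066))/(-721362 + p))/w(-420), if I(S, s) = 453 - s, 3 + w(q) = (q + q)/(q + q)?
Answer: 663107/1064089 ≈ 0.62317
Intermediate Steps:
w(q) = -2 (w(q) = -3 + (q + q)/(q + q) = -3 + (2*q)/((2*q)) = -3 + (2*q)*(1/(2*q)) = -3 + 1 = -2)
p = -342727 (p = 3 + ((-587811 + (453 - 1*(-143))) + 244485) = 3 + ((-587811 + (453 + 143)) + 244485) = 3 + ((-587811 + 596) + 244485) = 3 + (-587215 + 244485) = 3 - 342730 = -342727)
((1032392 + (-2040244 + 2334066))/(-721362 + p))/w(-420) = ((1032392 + (-2040244 + 2334066))/(-721362 - 342727))/(-2) = ((1032392 + 293822)/(-1064089))*(-½) = (1326214*(-1/1064089))*(-½) = -1326214/1064089*(-½) = 663107/1064089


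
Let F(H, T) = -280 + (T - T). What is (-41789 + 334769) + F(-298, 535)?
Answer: 292700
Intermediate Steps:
F(H, T) = -280 (F(H, T) = -280 + 0 = -280)
(-41789 + 334769) + F(-298, 535) = (-41789 + 334769) - 280 = 292980 - 280 = 292700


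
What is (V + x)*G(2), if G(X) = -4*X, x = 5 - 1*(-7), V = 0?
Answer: -96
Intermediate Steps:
x = 12 (x = 5 + 7 = 12)
(V + x)*G(2) = (0 + 12)*(-4*2) = 12*(-8) = -96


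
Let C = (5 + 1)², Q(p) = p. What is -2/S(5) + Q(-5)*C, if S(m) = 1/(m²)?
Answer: -230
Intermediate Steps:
S(m) = m⁻²
C = 36 (C = 6² = 36)
-2/S(5) + Q(-5)*C = -2/(5⁻²) - 5*36 = -2/1/25 - 180 = -2*25 - 180 = -50 - 180 = -230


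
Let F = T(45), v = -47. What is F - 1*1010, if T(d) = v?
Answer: -1057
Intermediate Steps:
T(d) = -47
F = -47
F - 1*1010 = -47 - 1*1010 = -47 - 1010 = -1057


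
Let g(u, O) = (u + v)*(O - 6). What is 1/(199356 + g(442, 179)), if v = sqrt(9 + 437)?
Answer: 137911/38032213675 - 173*sqrt(446)/76064427350 ≈ 3.5781e-6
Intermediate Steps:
v = sqrt(446) ≈ 21.119
g(u, O) = (-6 + O)*(u + sqrt(446)) (g(u, O) = (u + sqrt(446))*(O - 6) = (u + sqrt(446))*(-6 + O) = (-6 + O)*(u + sqrt(446)))
1/(199356 + g(442, 179)) = 1/(199356 + (-6*442 - 6*sqrt(446) + 179*442 + 179*sqrt(446))) = 1/(199356 + (-2652 - 6*sqrt(446) + 79118 + 179*sqrt(446))) = 1/(199356 + (76466 + 173*sqrt(446))) = 1/(275822 + 173*sqrt(446))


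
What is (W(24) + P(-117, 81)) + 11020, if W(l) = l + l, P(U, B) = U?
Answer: 10951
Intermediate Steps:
W(l) = 2*l
(W(24) + P(-117, 81)) + 11020 = (2*24 - 117) + 11020 = (48 - 117) + 11020 = -69 + 11020 = 10951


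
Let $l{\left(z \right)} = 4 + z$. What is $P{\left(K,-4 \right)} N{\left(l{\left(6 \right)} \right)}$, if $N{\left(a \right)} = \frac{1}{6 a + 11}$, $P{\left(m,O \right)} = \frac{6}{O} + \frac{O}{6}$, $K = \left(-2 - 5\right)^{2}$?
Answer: $- \frac{13}{426} \approx -0.030516$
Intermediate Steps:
$K = 49$ ($K = \left(-7\right)^{2} = 49$)
$P{\left(m,O \right)} = \frac{6}{O} + \frac{O}{6}$ ($P{\left(m,O \right)} = \frac{6}{O} + O \frac{1}{6} = \frac{6}{O} + \frac{O}{6}$)
$N{\left(a \right)} = \frac{1}{11 + 6 a}$
$P{\left(K,-4 \right)} N{\left(l{\left(6 \right)} \right)} = \frac{\frac{6}{-4} + \frac{1}{6} \left(-4\right)}{11 + 6 \left(4 + 6\right)} = \frac{6 \left(- \frac{1}{4}\right) - \frac{2}{3}}{11 + 6 \cdot 10} = \frac{- \frac{3}{2} - \frac{2}{3}}{11 + 60} = - \frac{13}{6 \cdot 71} = \left(- \frac{13}{6}\right) \frac{1}{71} = - \frac{13}{426}$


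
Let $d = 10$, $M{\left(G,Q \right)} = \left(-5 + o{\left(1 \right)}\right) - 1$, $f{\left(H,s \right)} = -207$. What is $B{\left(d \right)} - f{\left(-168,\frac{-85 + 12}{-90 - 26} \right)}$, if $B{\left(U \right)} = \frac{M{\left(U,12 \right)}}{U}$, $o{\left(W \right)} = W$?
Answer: $\frac{413}{2} \approx 206.5$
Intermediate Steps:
$M{\left(G,Q \right)} = -5$ ($M{\left(G,Q \right)} = \left(-5 + 1\right) - 1 = -4 - 1 = -5$)
$B{\left(U \right)} = - \frac{5}{U}$
$B{\left(d \right)} - f{\left(-168,\frac{-85 + 12}{-90 - 26} \right)} = - \frac{5}{10} - -207 = \left(-5\right) \frac{1}{10} + 207 = - \frac{1}{2} + 207 = \frac{413}{2}$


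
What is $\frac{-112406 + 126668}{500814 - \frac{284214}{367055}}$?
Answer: $\frac{872489735}{30637666426} \approx 0.028478$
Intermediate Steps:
$\frac{-112406 + 126668}{500814 - \frac{284214}{367055}} = \frac{14262}{500814 - \frac{284214}{367055}} = \frac{14262}{\frac{183825998556}{367055}} = 14262 \cdot \frac{367055}{183825998556} = \frac{872489735}{30637666426}$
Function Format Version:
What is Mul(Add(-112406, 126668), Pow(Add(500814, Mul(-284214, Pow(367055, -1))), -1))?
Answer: Rational(872489735, 30637666426) ≈ 0.028478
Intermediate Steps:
Mul(Add(-112406, 126668), Pow(Add(500814, Mul(-284214, Pow(367055, -1))), -1)) = Mul(14262, Pow(Add(500814, Mul(-284214, Rational(1, 367055))), -1)) = Mul(14262, Pow(Add(500814, Rational(-284214, 367055)), -1)) = Mul(14262, Pow(Rational(183825998556, 367055), -1)) = Mul(14262, Rational(367055, 183825998556)) = Rational(872489735, 30637666426)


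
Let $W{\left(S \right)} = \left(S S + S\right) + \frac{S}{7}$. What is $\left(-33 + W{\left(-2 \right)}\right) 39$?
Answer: $- \frac{8541}{7} \approx -1220.1$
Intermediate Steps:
$W{\left(S \right)} = S^{2} + \frac{8 S}{7}$ ($W{\left(S \right)} = \left(S^{2} + S\right) + S \frac{1}{7} = \left(S + S^{2}\right) + \frac{S}{7} = S^{2} + \frac{8 S}{7}$)
$\left(-33 + W{\left(-2 \right)}\right) 39 = \left(-33 + \frac{1}{7} \left(-2\right) \left(8 + 7 \left(-2\right)\right)\right) 39 = \left(-33 + \frac{1}{7} \left(-2\right) \left(8 - 14\right)\right) 39 = \left(-33 + \frac{1}{7} \left(-2\right) \left(-6\right)\right) 39 = \left(-33 + \frac{12}{7}\right) 39 = \left(- \frac{219}{7}\right) 39 = - \frac{8541}{7}$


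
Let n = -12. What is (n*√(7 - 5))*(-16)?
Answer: 192*√2 ≈ 271.53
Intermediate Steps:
(n*√(7 - 5))*(-16) = -12*√(7 - 5)*(-16) = -12*√2*(-16) = 192*√2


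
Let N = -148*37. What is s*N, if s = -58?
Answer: 317608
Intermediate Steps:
N = -5476
s*N = -58*(-5476) = 317608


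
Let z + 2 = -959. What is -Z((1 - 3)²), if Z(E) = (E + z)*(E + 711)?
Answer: 684255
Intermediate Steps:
z = -961 (z = -2 - 959 = -961)
Z(E) = (-961 + E)*(711 + E) (Z(E) = (E - 961)*(E + 711) = (-961 + E)*(711 + E))
-Z((1 - 3)²) = -(-683271 + ((1 - 3)²)² - 250*(1 - 3)²) = -(-683271 + ((-2)²)² - 250*(-2)²) = -(-683271 + 4² - 250*4) = -(-683271 + 16 - 1000) = -1*(-684255) = 684255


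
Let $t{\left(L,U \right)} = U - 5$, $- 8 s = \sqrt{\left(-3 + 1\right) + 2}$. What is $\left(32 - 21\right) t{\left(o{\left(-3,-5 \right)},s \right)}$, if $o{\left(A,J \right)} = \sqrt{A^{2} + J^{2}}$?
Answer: $-55$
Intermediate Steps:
$s = 0$ ($s = - \frac{\sqrt{\left(-3 + 1\right) + 2}}{8} = - \frac{\sqrt{-2 + 2}}{8} = - \frac{\sqrt{0}}{8} = \left(- \frac{1}{8}\right) 0 = 0$)
$t{\left(L,U \right)} = -5 + U$
$\left(32 - 21\right) t{\left(o{\left(-3,-5 \right)},s \right)} = \left(32 - 21\right) \left(-5 + 0\right) = 11 \left(-5\right) = -55$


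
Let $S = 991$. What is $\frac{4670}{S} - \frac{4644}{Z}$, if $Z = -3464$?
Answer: $\frac{5194771}{858206} \approx 6.0531$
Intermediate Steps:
$\frac{4670}{S} - \frac{4644}{Z} = \frac{4670}{991} - \frac{4644}{-3464} = 4670 \cdot \frac{1}{991} - - \frac{1161}{866} = \frac{4670}{991} + \frac{1161}{866} = \frac{5194771}{858206}$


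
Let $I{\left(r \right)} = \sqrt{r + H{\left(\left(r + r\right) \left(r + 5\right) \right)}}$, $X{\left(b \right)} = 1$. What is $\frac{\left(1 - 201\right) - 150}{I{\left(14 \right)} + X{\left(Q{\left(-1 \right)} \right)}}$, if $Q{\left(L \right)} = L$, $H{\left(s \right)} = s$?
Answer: $\frac{70}{109} - \frac{70 \sqrt{546}}{109} \approx -14.364$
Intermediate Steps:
$I{\left(r \right)} = \sqrt{r + 2 r \left(5 + r\right)}$ ($I{\left(r \right)} = \sqrt{r + \left(r + r\right) \left(r + 5\right)} = \sqrt{r + 2 r \left(5 + r\right)}$)
$\frac{\left(1 - 201\right) - 150}{I{\left(14 \right)} + X{\left(Q{\left(-1 \right)} \right)}} = \frac{\left(1 - 201\right) - 150}{\sqrt{14 \left(11 + 2 \cdot 14\right)} + 1} = \frac{\left(1 - 201\right) - 150}{\sqrt{14 \left(11 + 28\right)} + 1} = \frac{-200 - 150}{\sqrt{14 \cdot 39} + 1} = - \frac{350}{\sqrt{546} + 1} = - \frac{350}{1 + \sqrt{546}}$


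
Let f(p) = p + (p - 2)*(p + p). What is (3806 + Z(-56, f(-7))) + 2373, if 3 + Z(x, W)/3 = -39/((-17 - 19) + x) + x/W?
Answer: 9649661/1564 ≈ 6169.9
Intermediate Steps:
f(p) = p + 2*p*(-2 + p) (f(p) = p + (-2 + p)*(2*p) = p + 2*p*(-2 + p))
Z(x, W) = -9 - 117/(-36 + x) + 3*x/W (Z(x, W) = -9 + 3*(-39/((-17 - 19) + x) + x/W) = -9 + 3*(-39/(-36 + x) + x/W) = -9 + (-117/(-36 + x) + 3*x/W) = -9 - 117/(-36 + x) + 3*x/W)
(3806 + Z(-56, f(-7))) + 2373 = (3806 + 3*((-56)² - 36*(-56) + 69*(-7*(-3 + 2*(-7))) - 3*(-7*(-3 + 2*(-7)))*(-56))/(((-7*(-3 + 2*(-7))))*(-36 - 56))) + 2373 = (3806 + 3*(3136 + 2016 + 69*(-7*(-3 - 14)) - 3*(-7*(-3 - 14))*(-56))/(-7*(-3 - 14)*(-92))) + 2373 = (3806 + 3*(-1/92)*(3136 + 2016 + 69*(-7*(-17)) - 3*(-7*(-17))*(-56))/(-7*(-17))) + 2373 = (3806 + 3*(-1/92)*(3136 + 2016 + 69*119 - 3*119*(-56))/119) + 2373 = (3806 + 3*(1/119)*(-1/92)*(3136 + 2016 + 8211 + 19992)) + 2373 = (3806 + 3*(1/119)*(-1/92)*33355) + 2373 = (3806 - 14295/1564) + 2373 = 5938289/1564 + 2373 = 9649661/1564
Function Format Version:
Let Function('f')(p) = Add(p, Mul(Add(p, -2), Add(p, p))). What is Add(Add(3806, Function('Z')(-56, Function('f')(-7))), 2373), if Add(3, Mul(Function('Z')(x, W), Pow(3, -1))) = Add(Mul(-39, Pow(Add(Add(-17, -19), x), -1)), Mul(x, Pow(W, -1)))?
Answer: Rational(9649661, 1564) ≈ 6169.9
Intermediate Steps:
Function('f')(p) = Add(p, Mul(2, p, Add(-2, p))) (Function('f')(p) = Add(p, Mul(Add(-2, p), Mul(2, p))) = Add(p, Mul(2, p, Add(-2, p))))
Function('Z')(x, W) = Add(-9, Mul(-117, Pow(Add(-36, x), -1)), Mul(3, x, Pow(W, -1))) (Function('Z')(x, W) = Add(-9, Mul(3, Add(Mul(-39, Pow(Add(Add(-17, -19), x), -1)), Mul(x, Pow(W, -1))))) = Add(-9, Mul(3, Add(Mul(-39, Pow(Add(-36, x), -1)), Mul(x, Pow(W, -1))))) = Add(-9, Add(Mul(-117, Pow(Add(-36, x), -1)), Mul(3, x, Pow(W, -1)))) = Add(-9, Mul(-117, Pow(Add(-36, x), -1)), Mul(3, x, Pow(W, -1))))
Add(Add(3806, Function('Z')(-56, Function('f')(-7))), 2373) = Add(Add(3806, Mul(3, Pow(Mul(-7, Add(-3, Mul(2, -7))), -1), Pow(Add(-36, -56), -1), Add(Pow(-56, 2), Mul(-36, -56), Mul(69, Mul(-7, Add(-3, Mul(2, -7)))), Mul(-3, Mul(-7, Add(-3, Mul(2, -7))), -56)))), 2373) = Add(Add(3806, Mul(3, Pow(Mul(-7, Add(-3, -14)), -1), Pow(-92, -1), Add(3136, 2016, Mul(69, Mul(-7, Add(-3, -14))), Mul(-3, Mul(-7, Add(-3, -14)), -56)))), 2373) = Add(Add(3806, Mul(3, Pow(Mul(-7, -17), -1), Rational(-1, 92), Add(3136, 2016, Mul(69, Mul(-7, -17)), Mul(-3, Mul(-7, -17), -56)))), 2373) = Add(Add(3806, Mul(3, Pow(119, -1), Rational(-1, 92), Add(3136, 2016, Mul(69, 119), Mul(-3, 119, -56)))), 2373) = Add(Add(3806, Mul(3, Rational(1, 119), Rational(-1, 92), Add(3136, 2016, 8211, 19992))), 2373) = Add(Add(3806, Mul(3, Rational(1, 119), Rational(-1, 92), 33355)), 2373) = Add(Add(3806, Rational(-14295, 1564)), 2373) = Add(Rational(5938289, 1564), 2373) = Rational(9649661, 1564)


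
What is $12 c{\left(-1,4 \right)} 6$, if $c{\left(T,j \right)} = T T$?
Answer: $72$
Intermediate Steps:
$c{\left(T,j \right)} = T^{2}$
$12 c{\left(-1,4 \right)} 6 = 12 \left(-1\right)^{2} \cdot 6 = 12 \cdot 1 \cdot 6 = 12 \cdot 6 = 72$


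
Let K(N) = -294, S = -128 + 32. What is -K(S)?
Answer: 294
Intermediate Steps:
S = -96
-K(S) = -1*(-294) = 294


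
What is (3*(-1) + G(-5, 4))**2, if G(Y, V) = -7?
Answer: 100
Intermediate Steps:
(3*(-1) + G(-5, 4))**2 = (3*(-1) - 7)**2 = (-3 - 7)**2 = (-10)**2 = 100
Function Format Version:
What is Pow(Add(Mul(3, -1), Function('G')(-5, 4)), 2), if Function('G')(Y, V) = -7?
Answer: 100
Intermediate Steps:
Pow(Add(Mul(3, -1), Function('G')(-5, 4)), 2) = Pow(Add(Mul(3, -1), -7), 2) = Pow(Add(-3, -7), 2) = Pow(-10, 2) = 100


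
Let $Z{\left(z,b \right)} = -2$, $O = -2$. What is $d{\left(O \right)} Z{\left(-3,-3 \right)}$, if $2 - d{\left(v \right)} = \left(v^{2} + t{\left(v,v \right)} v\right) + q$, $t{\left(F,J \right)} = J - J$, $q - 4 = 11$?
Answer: $34$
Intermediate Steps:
$q = 15$ ($q = 4 + 11 = 15$)
$t{\left(F,J \right)} = 0$
$d{\left(v \right)} = -13 - v^{2}$ ($d{\left(v \right)} = 2 - \left(\left(v^{2} + 0 v\right) + 15\right) = 2 - \left(\left(v^{2} + 0\right) + 15\right) = 2 - \left(v^{2} + 15\right) = 2 - \left(15 + v^{2}\right) = -13 - v^{2}$)
$d{\left(O \right)} Z{\left(-3,-3 \right)} = \left(-13 - \left(-2\right)^{2}\right) \left(-2\right) = \left(-13 - 4\right) \left(-2\right) = \left(-17\right) \left(-2\right) = 34$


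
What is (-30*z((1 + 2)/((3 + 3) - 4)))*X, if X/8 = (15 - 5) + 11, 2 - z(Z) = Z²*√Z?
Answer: -10080 + 5670*√6 ≈ 3808.6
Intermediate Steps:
z(Z) = 2 - Z^(5/2) (z(Z) = 2 - Z²*√Z = 2 - Z^(5/2))
X = 168 (X = 8*((15 - 5) + 11) = 8*(10 + 11) = 8*21 = 168)
(-30*z((1 + 2)/((3 + 3) - 4)))*X = -30*(2 - ((1 + 2)/((3 + 3) - 4))^(5/2))*168 = -30*(2 - (3/(6 - 4))^(5/2))*168 = -30*(2 - (3/2)^(5/2))*168 = -30*(2 - 9*√6/8)*168 = (-60 + 135*√6/4)*168 = -10080 + 5670*√6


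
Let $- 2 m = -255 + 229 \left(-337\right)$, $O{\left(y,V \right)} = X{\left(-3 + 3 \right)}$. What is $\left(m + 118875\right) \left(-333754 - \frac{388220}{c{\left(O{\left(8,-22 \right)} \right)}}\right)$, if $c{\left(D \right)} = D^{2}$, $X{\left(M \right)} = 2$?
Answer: $-67890759501$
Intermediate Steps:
$O{\left(y,V \right)} = 2$
$m = 38714$ ($m = - \frac{-255 + 229 \left(-337\right)}{2} = - \frac{-255 - 77173}{2} = \left(- \frac{1}{2}\right) \left(-77428\right) = 38714$)
$\left(m + 118875\right) \left(-333754 - \frac{388220}{c{\left(O{\left(8,-22 \right)} \right)}}\right) = \left(38714 + 118875\right) \left(-333754 - \frac{388220}{2^{2}}\right) = 157589 \left(-333754 - \frac{388220}{4}\right) = 157589 \left(-333754 - 97055\right) = 157589 \left(-430809\right) = -67890759501$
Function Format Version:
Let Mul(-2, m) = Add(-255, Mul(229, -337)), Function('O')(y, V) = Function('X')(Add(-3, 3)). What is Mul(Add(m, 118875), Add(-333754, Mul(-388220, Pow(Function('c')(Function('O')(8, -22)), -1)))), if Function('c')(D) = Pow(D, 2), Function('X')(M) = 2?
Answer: -67890759501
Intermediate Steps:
Function('O')(y, V) = 2
m = 38714 (m = Mul(Rational(-1, 2), Add(-255, Mul(229, -337))) = Mul(Rational(-1, 2), Add(-255, -77173)) = Mul(Rational(-1, 2), -77428) = 38714)
Mul(Add(m, 118875), Add(-333754, Mul(-388220, Pow(Function('c')(Function('O')(8, -22)), -1)))) = Mul(Add(38714, 118875), Add(-333754, Mul(-388220, Pow(Pow(2, 2), -1)))) = Mul(157589, Add(-333754, Mul(-388220, Pow(4, -1)))) = Mul(157589, Add(-333754, Mul(-388220, Rational(1, 4)))) = Mul(157589, Add(-333754, -97055)) = Mul(157589, -430809) = -67890759501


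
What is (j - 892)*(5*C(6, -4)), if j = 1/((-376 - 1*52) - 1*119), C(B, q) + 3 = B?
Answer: -7318875/547 ≈ -13380.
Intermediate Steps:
C(B, q) = -3 + B
j = -1/547 (j = 1/((-376 - 52) - 119) = 1/(-428 - 119) = 1/(-547) = -1/547 ≈ -0.0018282)
(j - 892)*(5*C(6, -4)) = (-1/547 - 892)*(5*(-3 + 6)) = -2439625*3/547 = -487925/547*15 = -7318875/547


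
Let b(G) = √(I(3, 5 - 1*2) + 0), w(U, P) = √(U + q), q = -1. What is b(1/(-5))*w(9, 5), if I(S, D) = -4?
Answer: 4*I*√2 ≈ 5.6569*I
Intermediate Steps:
w(U, P) = √(-1 + U) (w(U, P) = √(U - 1) = √(-1 + U))
b(G) = 2*I (b(G) = √(-4 + 0) = √(-4) = 2*I)
b(1/(-5))*w(9, 5) = (2*I)*√(-1 + 9) = (2*I)*√8 = (2*I)*(2*√2) = 4*I*√2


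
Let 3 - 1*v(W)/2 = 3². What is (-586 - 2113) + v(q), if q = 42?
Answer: -2711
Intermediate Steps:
v(W) = -12 (v(W) = 6 - 2*3² = 6 - 2*9 = 6 - 18 = -12)
(-586 - 2113) + v(q) = (-586 - 2113) - 12 = -2699 - 12 = -2711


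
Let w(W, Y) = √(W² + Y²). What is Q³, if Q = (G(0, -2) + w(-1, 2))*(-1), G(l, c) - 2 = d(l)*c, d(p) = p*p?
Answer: -(2 + √5)³ ≈ -76.013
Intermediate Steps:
d(p) = p²
G(l, c) = 2 + c*l² (G(l, c) = 2 + l²*c = 2 + c*l²)
Q = -2 - √5 (Q = ((2 - 2*0²) + √((-1)² + 2²))*(-1) = ((2 - 2*0) + √(1 + 4))*(-1) = ((2 + 0) + √5)*(-1) = (2 + √5)*(-1) = -2 - √5 ≈ -4.2361)
Q³ = (-2 - √5)³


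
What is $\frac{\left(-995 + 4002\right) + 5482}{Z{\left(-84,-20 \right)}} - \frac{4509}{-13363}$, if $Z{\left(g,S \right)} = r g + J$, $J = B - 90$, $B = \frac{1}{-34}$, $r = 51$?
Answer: $- \frac{3186344285}{1987305271} \approx -1.6033$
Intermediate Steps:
$B = - \frac{1}{34} \approx -0.029412$
$J = - \frac{3061}{34}$ ($J = - \frac{1}{34} - 90 = - \frac{3061}{34} \approx -90.029$)
$Z{\left(g,S \right)} = - \frac{3061}{34} + 51 g$ ($Z{\left(g,S \right)} = 51 g - \frac{3061}{34} = - \frac{3061}{34} + 51 g$)
$\frac{\left(-995 + 4002\right) + 5482}{Z{\left(-84,-20 \right)}} - \frac{4509}{-13363} = \frac{\left(-995 + 4002\right) + 5482}{- \frac{3061}{34} + 51 \left(-84\right)} - \frac{4509}{-13363} = \frac{3007 + 5482}{- \frac{3061}{34} - 4284} - - \frac{4509}{13363} = \frac{8489}{- \frac{148717}{34}} + \frac{4509}{13363} = 8489 \left(- \frac{34}{148717}\right) + \frac{4509}{13363} = - \frac{288626}{148717} + \frac{4509}{13363} = - \frac{3186344285}{1987305271}$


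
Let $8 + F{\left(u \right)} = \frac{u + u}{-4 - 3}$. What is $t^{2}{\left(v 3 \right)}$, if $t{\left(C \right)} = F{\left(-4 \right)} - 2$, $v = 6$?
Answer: $\frac{3844}{49} \approx 78.449$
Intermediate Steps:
$F{\left(u \right)} = -8 - \frac{2 u}{7}$ ($F{\left(u \right)} = -8 + \frac{u + u}{-4 - 3} = -8 + \frac{2 u}{-7} = -8 + 2 u \left(- \frac{1}{7}\right) = -8 - \frac{2 u}{7}$)
$t{\left(C \right)} = - \frac{62}{7}$ ($t{\left(C \right)} = \left(-8 - - \frac{8}{7}\right) - 2 = \left(-8 + \frac{8}{7}\right) - 2 = - \frac{48}{7} - 2 = - \frac{62}{7}$)
$t^{2}{\left(v 3 \right)} = \left(- \frac{62}{7}\right)^{2} = \frac{3844}{49}$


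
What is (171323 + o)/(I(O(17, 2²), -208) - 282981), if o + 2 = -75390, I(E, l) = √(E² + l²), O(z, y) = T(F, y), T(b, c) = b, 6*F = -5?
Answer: -977279411196/2882815311467 - 575586*√1557529/2882815311467 ≈ -0.33925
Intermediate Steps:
F = -⅚ (F = (⅙)*(-5) = -⅚ ≈ -0.83333)
O(z, y) = -⅚
o = -75392 (o = -2 - 75390 = -75392)
(171323 + o)/(I(O(17, 2²), -208) - 282981) = (171323 - 75392)/(√((-⅚)² + (-208)²) - 282981) = 95931/(√(25/36 + 43264) - 282981) = 95931/(√(1557529/36) - 282981) = 95931/(√1557529/6 - 282981) = 95931/(-282981 + √1557529/6)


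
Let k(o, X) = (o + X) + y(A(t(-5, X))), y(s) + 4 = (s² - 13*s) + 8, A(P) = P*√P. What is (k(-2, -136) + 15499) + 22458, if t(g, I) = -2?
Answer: 37815 + 26*I*√2 ≈ 37815.0 + 36.77*I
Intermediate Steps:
A(P) = P^(3/2)
y(s) = 4 + s² - 13*s (y(s) = -4 + ((s² - 13*s) + 8) = -4 + (8 + s² - 13*s) = 4 + s² - 13*s)
k(o, X) = -4 + X + o + 26*I*√2 (k(o, X) = (o + X) + (4 + ((-2)^(3/2))² - (-26)*I*√2) = (X + o) + (4 + (-2*I*√2)² - (-26)*I*√2) = (X + o) + (4 - 8 + 26*I*√2) = (X + o) + (-4 + 26*I*√2) = -4 + X + o + 26*I*√2)
(k(-2, -136) + 15499) + 22458 = ((-4 - 136 - 2 + 26*I*√2) + 15499) + 22458 = ((-142 + 26*I*√2) + 15499) + 22458 = (15357 + 26*I*√2) + 22458 = 37815 + 26*I*√2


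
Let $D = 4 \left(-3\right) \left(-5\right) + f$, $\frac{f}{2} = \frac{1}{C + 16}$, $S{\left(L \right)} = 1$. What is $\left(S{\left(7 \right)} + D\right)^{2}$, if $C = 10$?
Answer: $\frac{630436}{169} \approx 3730.4$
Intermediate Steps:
$f = \frac{1}{13}$ ($f = \frac{2}{10 + 16} = \frac{2}{26} = 2 \cdot \frac{1}{26} = \frac{1}{13} \approx 0.076923$)
$D = \frac{781}{13}$ ($D = 4 \left(-3\right) \left(-5\right) + \frac{1}{13} = \left(-12\right) \left(-5\right) + \frac{1}{13} = 60 + \frac{1}{13} = \frac{781}{13} \approx 60.077$)
$\left(S{\left(7 \right)} + D\right)^{2} = \left(1 + \frac{781}{13}\right)^{2} = \left(\frac{794}{13}\right)^{2} = \frac{630436}{169}$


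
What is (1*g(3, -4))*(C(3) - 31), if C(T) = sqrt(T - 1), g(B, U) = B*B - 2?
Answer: -217 + 7*sqrt(2) ≈ -207.10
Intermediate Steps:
g(B, U) = -2 + B**2 (g(B, U) = B**2 - 2 = -2 + B**2)
C(T) = sqrt(-1 + T)
(1*g(3, -4))*(C(3) - 31) = (1*(-2 + 3**2))*(sqrt(-1 + 3) - 31) = (1*(-2 + 9))*(sqrt(2) - 31) = (1*7)*(-31 + sqrt(2)) = 7*(-31 + sqrt(2)) = -217 + 7*sqrt(2)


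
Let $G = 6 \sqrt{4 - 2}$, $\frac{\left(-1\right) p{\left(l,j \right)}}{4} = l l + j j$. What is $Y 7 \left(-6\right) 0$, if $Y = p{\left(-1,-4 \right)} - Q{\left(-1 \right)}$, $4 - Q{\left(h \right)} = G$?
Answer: $0$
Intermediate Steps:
$p{\left(l,j \right)} = - 4 j^{2} - 4 l^{2}$ ($p{\left(l,j \right)} = - 4 \left(l l + j j\right) = - 4 \left(l^{2} + j^{2}\right) = - 4 \left(j^{2} + l^{2}\right) = - 4 j^{2} - 4 l^{2}$)
$G = 6 \sqrt{2} \approx 8.4853$
$Q{\left(h \right)} = 4 - 6 \sqrt{2}$
$Y = -72 + 6 \sqrt{2}$ ($Y = \left(- 4 \left(-4\right)^{2} - 4 \left(-1\right)^{2}\right) - \left(4 - 6 \sqrt{2}\right) = \left(\left(-4\right) 16 - 4\right) - \left(4 - 6 \sqrt{2}\right) = \left(-64 - 4\right) - \left(4 - 6 \sqrt{2}\right) = -68 - \left(4 - 6 \sqrt{2}\right) = -72 + 6 \sqrt{2} \approx -63.515$)
$Y 7 \left(-6\right) 0 = \left(-72 + 6 \sqrt{2}\right) 7 \left(-6\right) 0 = \left(-504 + 42 \sqrt{2}\right) \left(-6\right) 0 = \left(3024 - 252 \sqrt{2}\right) 0 = 0$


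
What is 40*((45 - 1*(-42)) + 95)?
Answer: 7280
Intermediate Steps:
40*((45 - 1*(-42)) + 95) = 40*((45 + 42) + 95) = 40*(87 + 95) = 40*182 = 7280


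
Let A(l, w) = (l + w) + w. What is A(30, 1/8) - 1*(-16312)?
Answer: 65369/4 ≈ 16342.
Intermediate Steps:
A(l, w) = l + 2*w
A(30, 1/8) - 1*(-16312) = (30 + 2/8) - 1*(-16312) = (30 + 2*(⅛)) + 16312 = (30 + ¼) + 16312 = 121/4 + 16312 = 65369/4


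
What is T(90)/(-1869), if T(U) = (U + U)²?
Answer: -10800/623 ≈ -17.335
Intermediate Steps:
T(U) = 4*U² (T(U) = (2*U)² = 4*U²)
T(90)/(-1869) = (4*90²)/(-1869) = (4*8100)*(-1/1869) = 32400*(-1/1869) = -10800/623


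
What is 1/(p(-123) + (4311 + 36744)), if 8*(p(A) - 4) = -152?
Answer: 1/41040 ≈ 2.4366e-5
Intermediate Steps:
p(A) = -15 (p(A) = 4 + (⅛)*(-152) = 4 - 19 = -15)
1/(p(-123) + (4311 + 36744)) = 1/(-15 + (4311 + 36744)) = 1/(-15 + 41055) = 1/41040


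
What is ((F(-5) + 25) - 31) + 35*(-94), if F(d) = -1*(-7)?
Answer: -3289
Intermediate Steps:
F(d) = 7
((F(-5) + 25) - 31) + 35*(-94) = ((7 + 25) - 31) + 35*(-94) = (32 - 31) - 3290 = 1 - 3290 = -3289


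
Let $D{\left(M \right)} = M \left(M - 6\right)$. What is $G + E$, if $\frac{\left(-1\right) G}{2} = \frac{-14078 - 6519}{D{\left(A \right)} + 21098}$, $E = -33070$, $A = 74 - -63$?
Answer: $- \frac{1291176956}{39045} \approx -33069.0$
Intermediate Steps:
$A = 137$ ($A = 74 + 63 = 137$)
$D{\left(M \right)} = M \left(-6 + M\right)$
$G = \frac{41194}{39045}$ ($G = - 2 \frac{-14078 - 6519}{137 \left(-6 + 137\right) + 21098} = - 2 \left(- \frac{20597}{137 \cdot 131 + 21098}\right) = - 2 \left(- \frac{20597}{17947 + 21098}\right) = - 2 \left(- \frac{20597}{39045}\right) = - 2 \left(\left(-20597\right) \frac{1}{39045}\right) = \left(-2\right) \left(- \frac{20597}{39045}\right) = \frac{41194}{39045} \approx 1.055$)
$G + E = \frac{41194}{39045} - 33070 = - \frac{1291176956}{39045}$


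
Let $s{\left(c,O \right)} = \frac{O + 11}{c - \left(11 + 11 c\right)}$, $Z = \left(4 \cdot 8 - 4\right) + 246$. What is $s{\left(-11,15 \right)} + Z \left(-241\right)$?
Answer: $- \frac{6537340}{99} \approx -66034.0$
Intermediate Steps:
$Z = 274$ ($Z = \left(32 - 4\right) + 246 = 28 + 246 = 274$)
$s{\left(c,O \right)} = \frac{11 + O}{-11 - 10 c}$ ($s{\left(c,O \right)} = \frac{11 + O}{c - \left(11 + 11 c\right)} = \frac{11 + O}{-11 - 10 c}$)
$s{\left(-11,15 \right)} + Z \left(-241\right) = \frac{-11 - 15}{11 + 10 \left(-11\right)} + 274 \left(-241\right) = \frac{-11 - 15}{11 - 110} - 66034 = \frac{1}{-99} \left(-26\right) - 66034 = \left(- \frac{1}{99}\right) \left(-26\right) - 66034 = \frac{26}{99} - 66034 = - \frac{6537340}{99}$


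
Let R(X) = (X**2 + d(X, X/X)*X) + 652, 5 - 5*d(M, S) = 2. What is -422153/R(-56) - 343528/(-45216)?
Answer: -695247208/6631209 ≈ -104.84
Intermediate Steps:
d(M, S) = 3/5 (d(M, S) = 1 - 1/5*2 = 1 - 2/5 = 3/5)
R(X) = 652 + X**2 + 3*X/5 (R(X) = (X**2 + 3*X/5) + 652 = 652 + X**2 + 3*X/5)
-422153/R(-56) - 343528/(-45216) = -422153/(652 + (-56)**2 + (3/5)*(-56)) - 343528/(-45216) = -422153/(652 + 3136 - 168/5) - 343528*(-1/45216) = -422153/18772/5 + 42941/5652 = -422153*5/18772 + 42941/5652 = -2110765/18772 + 42941/5652 = -695247208/6631209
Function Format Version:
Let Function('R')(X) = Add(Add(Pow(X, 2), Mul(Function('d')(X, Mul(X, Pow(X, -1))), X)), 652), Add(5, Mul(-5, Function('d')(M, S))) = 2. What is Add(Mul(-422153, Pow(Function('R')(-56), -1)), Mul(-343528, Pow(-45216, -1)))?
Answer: Rational(-695247208, 6631209) ≈ -104.84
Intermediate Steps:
Function('d')(M, S) = Rational(3, 5) (Function('d')(M, S) = Add(1, Mul(Rational(-1, 5), 2)) = Add(1, Rational(-2, 5)) = Rational(3, 5))
Function('R')(X) = Add(652, Pow(X, 2), Mul(Rational(3, 5), X)) (Function('R')(X) = Add(Add(Pow(X, 2), Mul(Rational(3, 5), X)), 652) = Add(652, Pow(X, 2), Mul(Rational(3, 5), X)))
Add(Mul(-422153, Pow(Function('R')(-56), -1)), Mul(-343528, Pow(-45216, -1))) = Add(Mul(-422153, Pow(Add(652, Pow(-56, 2), Mul(Rational(3, 5), -56)), -1)), Mul(-343528, Pow(-45216, -1))) = Add(Mul(-422153, Pow(Add(652, 3136, Rational(-168, 5)), -1)), Mul(-343528, Rational(-1, 45216))) = Add(Mul(-422153, Pow(Rational(18772, 5), -1)), Rational(42941, 5652)) = Add(Mul(-422153, Rational(5, 18772)), Rational(42941, 5652)) = Add(Rational(-2110765, 18772), Rational(42941, 5652)) = Rational(-695247208, 6631209)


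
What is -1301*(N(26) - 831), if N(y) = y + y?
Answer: 1013479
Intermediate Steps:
N(y) = 2*y
-1301*(N(26) - 831) = -1301*(2*26 - 831) = -1301*(52 - 831) = -1301*(-779) = 1013479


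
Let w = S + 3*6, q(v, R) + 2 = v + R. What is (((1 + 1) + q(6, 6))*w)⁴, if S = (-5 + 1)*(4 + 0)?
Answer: 331776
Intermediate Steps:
S = -16 (S = -4*4 = -16)
q(v, R) = -2 + R + v (q(v, R) = -2 + (v + R) = -2 + (R + v) = -2 + R + v)
w = 2 (w = -16 + 3*6 = -16 + 18 = 2)
(((1 + 1) + q(6, 6))*w)⁴ = (((1 + 1) + (-2 + 6 + 6))*2)⁴ = ((2 + 10)*2)⁴ = (12*2)⁴ = 24⁴ = 331776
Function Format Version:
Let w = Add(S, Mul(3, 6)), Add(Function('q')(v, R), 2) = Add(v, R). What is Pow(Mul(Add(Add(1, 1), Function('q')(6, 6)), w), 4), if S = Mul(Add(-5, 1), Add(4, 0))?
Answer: 331776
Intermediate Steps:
S = -16 (S = Mul(-4, 4) = -16)
Function('q')(v, R) = Add(-2, R, v) (Function('q')(v, R) = Add(-2, Add(v, R)) = Add(-2, Add(R, v)) = Add(-2, R, v))
w = 2 (w = Add(-16, Mul(3, 6)) = Add(-16, 18) = 2)
Pow(Mul(Add(Add(1, 1), Function('q')(6, 6)), w), 4) = Pow(Mul(Add(Add(1, 1), Add(-2, 6, 6)), 2), 4) = Pow(Mul(Add(2, 10), 2), 4) = Pow(Mul(12, 2), 4) = Pow(24, 4) = 331776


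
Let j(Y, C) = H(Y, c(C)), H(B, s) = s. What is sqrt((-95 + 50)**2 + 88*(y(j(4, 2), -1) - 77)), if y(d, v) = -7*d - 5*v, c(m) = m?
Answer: I*sqrt(5543) ≈ 74.451*I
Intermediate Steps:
j(Y, C) = C
sqrt((-95 + 50)**2 + 88*(y(j(4, 2), -1) - 77)) = sqrt((-95 + 50)**2 + 88*((-7*2 - 5*(-1)) - 77)) = sqrt((-45)**2 + 88*((-14 + 5) - 77)) = sqrt(2025 + 88*(-9 - 77)) = sqrt(2025 + 88*(-86)) = sqrt(2025 - 7568) = sqrt(-5543) = I*sqrt(5543)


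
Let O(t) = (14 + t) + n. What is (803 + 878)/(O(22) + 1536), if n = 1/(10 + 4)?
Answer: 23534/22009 ≈ 1.0693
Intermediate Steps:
n = 1/14 ≈ 0.071429
O(t) = 197/14 + t (O(t) = (14 + t) + 1/14 = 197/14 + t)
(803 + 878)/(O(22) + 1536) = (803 + 878)/((197/14 + 22) + 1536) = 1681/(505/14 + 1536) = 1681/(22009/14) = 1681*(14/22009) = 23534/22009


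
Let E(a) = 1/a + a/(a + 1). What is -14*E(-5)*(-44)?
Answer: 3234/5 ≈ 646.80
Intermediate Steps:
E(a) = 1/a + a/(1 + a)
-14*E(-5)*(-44) = -14*(1 - 5 + (-5)**2)/((-5)*(1 - 5))*(-44) = -(-14)*(1 - 5 + 25)/(5*(-4))*(-44) = -(-14)*(-1)*21/(5*4)*(-44) = -14*21/20*(-44) = -147/10*(-44) = 3234/5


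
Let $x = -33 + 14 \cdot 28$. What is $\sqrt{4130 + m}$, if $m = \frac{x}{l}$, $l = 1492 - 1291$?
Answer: $\frac{\sqrt{166928289}}{201} \approx 64.279$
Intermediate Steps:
$l = 201$ ($l = 1492 - 1291 = 201$)
$x = 359$ ($x = -33 + 392 = 359$)
$m = \frac{359}{201} \approx 1.7861$
$\sqrt{4130 + m} = \sqrt{4130 + \frac{359}{201}} = \sqrt{\frac{830489}{201}} = \frac{\sqrt{166928289}}{201}$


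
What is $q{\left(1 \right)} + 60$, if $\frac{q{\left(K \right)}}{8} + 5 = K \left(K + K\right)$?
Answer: $36$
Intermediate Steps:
$q{\left(K \right)} = -40 + 16 K^{2}$ ($q{\left(K \right)} = -40 + 8 K \left(K + K\right) = -40 + 8 K 2 K = -40 + 8 \cdot 2 K^{2} = -40 + 16 K^{2}$)
$q{\left(1 \right)} + 60 = \left(-40 + 16 \cdot 1^{2}\right) + 60 = \left(-40 + 16 \cdot 1\right) + 60 = \left(-40 + 16\right) + 60 = -24 + 60 = 36$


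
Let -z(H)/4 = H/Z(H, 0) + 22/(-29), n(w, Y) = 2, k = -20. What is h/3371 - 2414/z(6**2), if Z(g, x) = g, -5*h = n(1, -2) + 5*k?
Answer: 589976937/235970 ≈ 2500.2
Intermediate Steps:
h = 98/5 (h = -(2 + 5*(-20))/5 = -(2 - 100)/5 = -1/5*(-98) = 98/5 ≈ 19.600)
z(H) = -28/29 (z(H) = -4*(H/H + 22/(-29)) = -4*(1 + 22*(-1/29)) = -4*(1 - 22/29) = -4*7/29 = -28/29)
h/3371 - 2414/z(6**2) = (98/5)/3371 - 2414/(-28/29) = (98/5)*(1/3371) - 2414*(-29/28) = 98/16855 + 35003/14 = 589976937/235970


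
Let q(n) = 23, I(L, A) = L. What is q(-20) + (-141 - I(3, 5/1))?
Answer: -121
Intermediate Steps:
q(-20) + (-141 - I(3, 5/1)) = 23 + (-141 - 1*3) = 23 + (-141 - 3) = 23 - 144 = -121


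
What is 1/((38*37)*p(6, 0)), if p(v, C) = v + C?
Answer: 1/8436 ≈ 0.00011854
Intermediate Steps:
p(v, C) = C + v
1/((38*37)*p(6, 0)) = 1/((38*37)*(0 + 6)) = 1/(1406*6) = 1/8436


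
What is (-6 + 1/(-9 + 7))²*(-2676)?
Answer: -113061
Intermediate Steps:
(-6 + 1/(-9 + 7))²*(-2676) = (-6 + 1/(-2))²*(-2676) = (-6 - ½)²*(-2676) = (-13/2)²*(-2676) = (169/4)*(-2676) = -113061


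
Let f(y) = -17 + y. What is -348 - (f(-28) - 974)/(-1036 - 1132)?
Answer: -755483/2168 ≈ -348.47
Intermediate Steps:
-348 - (f(-28) - 974)/(-1036 - 1132) = -348 - ((-17 - 28) - 974)/(-1036 - 1132) = -348 - (-45 - 974)/(-2168) = -348 - (-1019)*(-1)/2168 = -348 - 1*1019/2168 = -348 - 1019/2168 = -755483/2168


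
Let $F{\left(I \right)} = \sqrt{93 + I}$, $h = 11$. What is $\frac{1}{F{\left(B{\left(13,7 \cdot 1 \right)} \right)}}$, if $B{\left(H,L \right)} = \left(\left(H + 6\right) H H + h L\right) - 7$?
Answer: $\frac{\sqrt{3374}}{3374} \approx 0.017216$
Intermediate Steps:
$B{\left(H,L \right)} = -7 + 11 L + H^{2} \left(6 + H\right)$ ($B{\left(H,L \right)} = \left(\left(H + 6\right) H H + 11 L\right) - 7 = \left(\left(6 + H\right) H H + 11 L\right) - 7 = \left(H \left(6 + H\right) H + 11 L\right) - 7 = \left(H^{2} \left(6 + H\right) + 11 L\right) - 7 = \left(11 L + H^{2} \left(6 + H\right)\right) - 7 = -7 + 11 L + H^{2} \left(6 + H\right)$)
$\frac{1}{F{\left(B{\left(13,7 \cdot 1 \right)} \right)}} = \frac{1}{\sqrt{93 + \left(-7 + 13^{3} + 6 \cdot 13^{2} + 11 \cdot 7 \cdot 1\right)}} = \frac{1}{\sqrt{93 + \left(-7 + 2197 + 6 \cdot 169 + 11 \cdot 7\right)}} = \frac{1}{\sqrt{93 + \left(-7 + 2197 + 1014 + 77\right)}} = \frac{1}{\sqrt{93 + 3281}} = \frac{1}{\sqrt{3374}} = \frac{\sqrt{3374}}{3374}$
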